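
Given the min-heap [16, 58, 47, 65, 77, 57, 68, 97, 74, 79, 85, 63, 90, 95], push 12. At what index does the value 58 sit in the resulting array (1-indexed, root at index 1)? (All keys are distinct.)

append 12 at index 15 → [16, 58, 47, 65, 77, 57, 68, 97, 74, 79, 85, 63, 90, 95, 12]
12 < parent 68 at index 7, swap → [16, 58, 47, 65, 77, 57, 12, 97, 74, 79, 85, 63, 90, 95, 68]
12 < parent 47 at index 3, swap → [16, 58, 12, 65, 77, 57, 47, 97, 74, 79, 85, 63, 90, 95, 68]
12 < parent 16 at index 1, swap → [12, 58, 16, 65, 77, 57, 47, 97, 74, 79, 85, 63, 90, 95, 68]
resulting array: [12, 58, 16, 65, 77, 57, 47, 97, 74, 79, 85, 63, 90, 95, 68]

2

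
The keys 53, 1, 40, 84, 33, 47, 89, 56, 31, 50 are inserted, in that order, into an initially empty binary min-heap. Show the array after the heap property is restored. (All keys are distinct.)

[1, 31, 40, 33, 50, 47, 89, 84, 56, 53]

Insert 53:
  append 53 at index 0 → [53] (no swap needed)
Insert 1:
  append 1 at index 1 → [53, 1]
  1 < parent 53 at index 0, swap → [1, 53]
Insert 40:
  append 40 at index 2 → [1, 53, 40] (no swap needed)
Insert 84:
  append 84 at index 3 → [1, 53, 40, 84] (no swap needed)
Insert 33:
  append 33 at index 4 → [1, 53, 40, 84, 33]
  33 < parent 53 at index 1, swap → [1, 33, 40, 84, 53]
Insert 47:
  append 47 at index 5 → [1, 33, 40, 84, 53, 47] (no swap needed)
Insert 89:
  append 89 at index 6 → [1, 33, 40, 84, 53, 47, 89] (no swap needed)
Insert 56:
  append 56 at index 7 → [1, 33, 40, 84, 53, 47, 89, 56]
  56 < parent 84 at index 3, swap → [1, 33, 40, 56, 53, 47, 89, 84]
Insert 31:
  append 31 at index 8 → [1, 33, 40, 56, 53, 47, 89, 84, 31]
  31 < parent 56 at index 3, swap → [1, 33, 40, 31, 53, 47, 89, 84, 56]
  31 < parent 33 at index 1, swap → [1, 31, 40, 33, 53, 47, 89, 84, 56]
Insert 50:
  append 50 at index 9 → [1, 31, 40, 33, 53, 47, 89, 84, 56, 50]
  50 < parent 53 at index 4, swap → [1, 31, 40, 33, 50, 47, 89, 84, 56, 53]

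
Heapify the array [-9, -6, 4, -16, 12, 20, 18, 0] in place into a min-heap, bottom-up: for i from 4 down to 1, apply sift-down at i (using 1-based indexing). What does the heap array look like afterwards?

sift down from index 4: already satisfies heap property
sift down from index 3: already satisfies heap property
sift down from index 2:
  -6 vs smaller child -16 at index 4, swap → [-9, -16, 4, -6, 12, 20, 18, 0]
sift down from index 1:
  -9 vs smaller child -16 at index 2, swap → [-16, -9, 4, -6, 12, 20, 18, 0]

[-16, -9, 4, -6, 12, 20, 18, 0]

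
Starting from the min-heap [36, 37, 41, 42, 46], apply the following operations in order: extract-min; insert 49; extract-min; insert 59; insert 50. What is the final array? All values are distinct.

[41, 42, 49, 46, 59, 50]

extract-min → returns 36:
  remove root 36; move last element 46 to root → [46, 37, 41, 42]
  46 vs smaller child 37 at index 1, swap → [37, 46, 41, 42]
  46 vs only child 42 at index 3, swap → [37, 42, 41, 46]
insert 49:
  append 49 at index 4 → [37, 42, 41, 46, 49] (no swap needed)
extract-min → returns 37:
  remove root 37; move last element 49 to root → [49, 42, 41, 46]
  49 vs smaller child 41 at index 2, swap → [41, 42, 49, 46]
insert 59:
  append 59 at index 4 → [41, 42, 49, 46, 59] (no swap needed)
insert 50:
  append 50 at index 5 → [41, 42, 49, 46, 59, 50] (no swap needed)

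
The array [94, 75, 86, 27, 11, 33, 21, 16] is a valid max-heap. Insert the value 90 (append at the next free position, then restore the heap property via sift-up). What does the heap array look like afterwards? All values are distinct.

append 90 at index 8 → [94, 75, 86, 27, 11, 33, 21, 16, 90]
90 > parent 27 at index 3, swap → [94, 75, 86, 90, 11, 33, 21, 16, 27]
90 > parent 75 at index 1, swap → [94, 90, 86, 75, 11, 33, 21, 16, 27]

[94, 90, 86, 75, 11, 33, 21, 16, 27]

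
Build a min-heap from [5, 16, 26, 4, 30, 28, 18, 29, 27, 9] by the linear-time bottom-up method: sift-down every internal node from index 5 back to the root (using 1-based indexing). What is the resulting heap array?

[4, 5, 18, 16, 9, 28, 26, 29, 27, 30]

sift down from index 5:
  30 vs only child 9 at index 10, swap → [5, 16, 26, 4, 9, 28, 18, 29, 27, 30]
sift down from index 4: already satisfies heap property
sift down from index 3:
  26 vs smaller child 18 at index 7, swap → [5, 16, 18, 4, 9, 28, 26, 29, 27, 30]
sift down from index 2:
  16 vs smaller child 4 at index 4, swap → [5, 4, 18, 16, 9, 28, 26, 29, 27, 30]
sift down from index 1:
  5 vs smaller child 4 at index 2, swap → [4, 5, 18, 16, 9, 28, 26, 29, 27, 30]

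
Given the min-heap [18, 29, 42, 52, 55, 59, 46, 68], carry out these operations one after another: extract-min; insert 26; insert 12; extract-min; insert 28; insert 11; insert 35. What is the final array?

extract-min → returns 18:
  remove root 18; move last element 68 to root → [68, 29, 42, 52, 55, 59, 46]
  68 vs smaller child 29 at index 1, swap → [29, 68, 42, 52, 55, 59, 46]
  68 vs smaller child 52 at index 3, swap → [29, 52, 42, 68, 55, 59, 46]
insert 26:
  append 26 at index 7 → [29, 52, 42, 68, 55, 59, 46, 26]
  26 < parent 68 at index 3, swap → [29, 52, 42, 26, 55, 59, 46, 68]
  26 < parent 52 at index 1, swap → [29, 26, 42, 52, 55, 59, 46, 68]
  26 < parent 29 at index 0, swap → [26, 29, 42, 52, 55, 59, 46, 68]
insert 12:
  append 12 at index 8 → [26, 29, 42, 52, 55, 59, 46, 68, 12]
  12 < parent 52 at index 3, swap → [26, 29, 42, 12, 55, 59, 46, 68, 52]
  12 < parent 29 at index 1, swap → [26, 12, 42, 29, 55, 59, 46, 68, 52]
  12 < parent 26 at index 0, swap → [12, 26, 42, 29, 55, 59, 46, 68, 52]
extract-min → returns 12:
  remove root 12; move last element 52 to root → [52, 26, 42, 29, 55, 59, 46, 68]
  52 vs smaller child 26 at index 1, swap → [26, 52, 42, 29, 55, 59, 46, 68]
  52 vs smaller child 29 at index 3, swap → [26, 29, 42, 52, 55, 59, 46, 68]
insert 28:
  append 28 at index 8 → [26, 29, 42, 52, 55, 59, 46, 68, 28]
  28 < parent 52 at index 3, swap → [26, 29, 42, 28, 55, 59, 46, 68, 52]
  28 < parent 29 at index 1, swap → [26, 28, 42, 29, 55, 59, 46, 68, 52]
insert 11:
  append 11 at index 9 → [26, 28, 42, 29, 55, 59, 46, 68, 52, 11]
  11 < parent 55 at index 4, swap → [26, 28, 42, 29, 11, 59, 46, 68, 52, 55]
  11 < parent 28 at index 1, swap → [26, 11, 42, 29, 28, 59, 46, 68, 52, 55]
  11 < parent 26 at index 0, swap → [11, 26, 42, 29, 28, 59, 46, 68, 52, 55]
insert 35:
  append 35 at index 10 → [11, 26, 42, 29, 28, 59, 46, 68, 52, 55, 35] (no swap needed)

[11, 26, 42, 29, 28, 59, 46, 68, 52, 55, 35]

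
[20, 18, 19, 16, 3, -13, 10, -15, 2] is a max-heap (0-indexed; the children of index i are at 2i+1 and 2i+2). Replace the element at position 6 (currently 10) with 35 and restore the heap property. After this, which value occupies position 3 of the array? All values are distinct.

set index 6 from 10 to 35 → [20, 18, 19, 16, 3, -13, 35, -15, 2]
35 > parent 19 at index 2, swap → [20, 18, 35, 16, 3, -13, 19, -15, 2]
35 > parent 20 at index 0, swap → [35, 18, 20, 16, 3, -13, 19, -15, 2]
resulting array: [35, 18, 20, 16, 3, -13, 19, -15, 2]

16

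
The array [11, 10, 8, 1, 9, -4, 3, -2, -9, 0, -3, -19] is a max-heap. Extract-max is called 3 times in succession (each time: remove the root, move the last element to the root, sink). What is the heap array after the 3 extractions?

[8, 1, 3, -2, 0, -4, -19, -3, -9]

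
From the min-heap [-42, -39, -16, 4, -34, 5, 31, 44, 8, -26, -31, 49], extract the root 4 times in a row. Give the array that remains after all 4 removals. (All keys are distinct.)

[-26, 4, -16, 8, 49, 5, 31, 44]

extract-min #1 returns -42:
  remove root -42; move last element 49 to root → [49, -39, -16, 4, -34, 5, 31, 44, 8, -26, -31]
  49 vs smaller child -39 at index 1, swap → [-39, 49, -16, 4, -34, 5, 31, 44, 8, -26, -31]
  49 vs smaller child -34 at index 4, swap → [-39, -34, -16, 4, 49, 5, 31, 44, 8, -26, -31]
  49 vs smaller child -31 at index 10, swap → [-39, -34, -16, 4, -31, 5, 31, 44, 8, -26, 49]
extract-min #2 returns -39:
  remove root -39; move last element 49 to root → [49, -34, -16, 4, -31, 5, 31, 44, 8, -26]
  49 vs smaller child -34 at index 1, swap → [-34, 49, -16, 4, -31, 5, 31, 44, 8, -26]
  49 vs smaller child -31 at index 4, swap → [-34, -31, -16, 4, 49, 5, 31, 44, 8, -26]
  49 vs only child -26 at index 9, swap → [-34, -31, -16, 4, -26, 5, 31, 44, 8, 49]
extract-min #3 returns -34:
  remove root -34; move last element 49 to root → [49, -31, -16, 4, -26, 5, 31, 44, 8]
  49 vs smaller child -31 at index 1, swap → [-31, 49, -16, 4, -26, 5, 31, 44, 8]
  49 vs smaller child -26 at index 4, swap → [-31, -26, -16, 4, 49, 5, 31, 44, 8]
extract-min #4 returns -31:
  remove root -31; move last element 8 to root → [8, -26, -16, 4, 49, 5, 31, 44]
  8 vs smaller child -26 at index 1, swap → [-26, 8, -16, 4, 49, 5, 31, 44]
  8 vs smaller child 4 at index 3, swap → [-26, 4, -16, 8, 49, 5, 31, 44]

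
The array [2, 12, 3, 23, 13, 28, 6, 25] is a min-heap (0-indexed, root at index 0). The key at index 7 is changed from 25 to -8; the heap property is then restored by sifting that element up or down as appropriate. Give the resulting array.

set index 7 from 25 to -8 → [2, 12, 3, 23, 13, 28, 6, -8]
-8 < parent 23 at index 3, swap → [2, 12, 3, -8, 13, 28, 6, 23]
-8 < parent 12 at index 1, swap → [2, -8, 3, 12, 13, 28, 6, 23]
-8 < parent 2 at index 0, swap → [-8, 2, 3, 12, 13, 28, 6, 23]

[-8, 2, 3, 12, 13, 28, 6, 23]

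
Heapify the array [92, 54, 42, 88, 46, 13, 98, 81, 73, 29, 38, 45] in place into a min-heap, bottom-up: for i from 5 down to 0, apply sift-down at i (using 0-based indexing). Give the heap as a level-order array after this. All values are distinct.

sift down from index 5: already satisfies heap property
sift down from index 4:
  46 vs smaller child 29 at index 9, swap → [92, 54, 42, 88, 29, 13, 98, 81, 73, 46, 38, 45]
sift down from index 3:
  88 vs smaller child 73 at index 8, swap → [92, 54, 42, 73, 29, 13, 98, 81, 88, 46, 38, 45]
sift down from index 2:
  42 vs smaller child 13 at index 5, swap → [92, 54, 13, 73, 29, 42, 98, 81, 88, 46, 38, 45]
sift down from index 1:
  54 vs smaller child 29 at index 4, swap → [92, 29, 13, 73, 54, 42, 98, 81, 88, 46, 38, 45]
  54 vs smaller child 38 at index 10, swap → [92, 29, 13, 73, 38, 42, 98, 81, 88, 46, 54, 45]
sift down from index 0:
  92 vs smaller child 13 at index 2, swap → [13, 29, 92, 73, 38, 42, 98, 81, 88, 46, 54, 45]
  92 vs smaller child 42 at index 5, swap → [13, 29, 42, 73, 38, 92, 98, 81, 88, 46, 54, 45]
  92 vs only child 45 at index 11, swap → [13, 29, 42, 73, 38, 45, 98, 81, 88, 46, 54, 92]

[13, 29, 42, 73, 38, 45, 98, 81, 88, 46, 54, 92]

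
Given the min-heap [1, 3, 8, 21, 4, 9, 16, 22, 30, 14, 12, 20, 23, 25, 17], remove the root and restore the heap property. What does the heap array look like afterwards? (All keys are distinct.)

[3, 4, 8, 21, 12, 9, 16, 22, 30, 14, 17, 20, 23, 25]

remove root 1; move last element 17 to root → [17, 3, 8, 21, 4, 9, 16, 22, 30, 14, 12, 20, 23, 25]
17 vs smaller child 3 at index 1, swap → [3, 17, 8, 21, 4, 9, 16, 22, 30, 14, 12, 20, 23, 25]
17 vs smaller child 4 at index 4, swap → [3, 4, 8, 21, 17, 9, 16, 22, 30, 14, 12, 20, 23, 25]
17 vs smaller child 12 at index 10, swap → [3, 4, 8, 21, 12, 9, 16, 22, 30, 14, 17, 20, 23, 25]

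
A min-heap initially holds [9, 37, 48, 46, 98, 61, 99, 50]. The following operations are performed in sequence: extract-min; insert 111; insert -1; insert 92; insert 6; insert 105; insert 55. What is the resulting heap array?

extract-min → returns 9:
  remove root 9; move last element 50 to root → [50, 37, 48, 46, 98, 61, 99]
  50 vs smaller child 37 at index 1, swap → [37, 50, 48, 46, 98, 61, 99]
  50 vs smaller child 46 at index 3, swap → [37, 46, 48, 50, 98, 61, 99]
insert 111:
  append 111 at index 7 → [37, 46, 48, 50, 98, 61, 99, 111] (no swap needed)
insert -1:
  append -1 at index 8 → [37, 46, 48, 50, 98, 61, 99, 111, -1]
  -1 < parent 50 at index 3, swap → [37, 46, 48, -1, 98, 61, 99, 111, 50]
  -1 < parent 46 at index 1, swap → [37, -1, 48, 46, 98, 61, 99, 111, 50]
  -1 < parent 37 at index 0, swap → [-1, 37, 48, 46, 98, 61, 99, 111, 50]
insert 92:
  append 92 at index 9 → [-1, 37, 48, 46, 98, 61, 99, 111, 50, 92]
  92 < parent 98 at index 4, swap → [-1, 37, 48, 46, 92, 61, 99, 111, 50, 98]
insert 6:
  append 6 at index 10 → [-1, 37, 48, 46, 92, 61, 99, 111, 50, 98, 6]
  6 < parent 92 at index 4, swap → [-1, 37, 48, 46, 6, 61, 99, 111, 50, 98, 92]
  6 < parent 37 at index 1, swap → [-1, 6, 48, 46, 37, 61, 99, 111, 50, 98, 92]
insert 105:
  append 105 at index 11 → [-1, 6, 48, 46, 37, 61, 99, 111, 50, 98, 92, 105] (no swap needed)
insert 55:
  append 55 at index 12 → [-1, 6, 48, 46, 37, 61, 99, 111, 50, 98, 92, 105, 55]
  55 < parent 61 at index 5, swap → [-1, 6, 48, 46, 37, 55, 99, 111, 50, 98, 92, 105, 61]

[-1, 6, 48, 46, 37, 55, 99, 111, 50, 98, 92, 105, 61]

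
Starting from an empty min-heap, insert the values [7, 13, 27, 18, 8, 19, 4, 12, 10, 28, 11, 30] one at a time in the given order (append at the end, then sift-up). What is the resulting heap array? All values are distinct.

[4, 8, 7, 10, 11, 27, 19, 18, 12, 28, 13, 30]

Insert 7:
  append 7 at index 0 → [7] (no swap needed)
Insert 13:
  append 13 at index 1 → [7, 13] (no swap needed)
Insert 27:
  append 27 at index 2 → [7, 13, 27] (no swap needed)
Insert 18:
  append 18 at index 3 → [7, 13, 27, 18] (no swap needed)
Insert 8:
  append 8 at index 4 → [7, 13, 27, 18, 8]
  8 < parent 13 at index 1, swap → [7, 8, 27, 18, 13]
Insert 19:
  append 19 at index 5 → [7, 8, 27, 18, 13, 19]
  19 < parent 27 at index 2, swap → [7, 8, 19, 18, 13, 27]
Insert 4:
  append 4 at index 6 → [7, 8, 19, 18, 13, 27, 4]
  4 < parent 19 at index 2, swap → [7, 8, 4, 18, 13, 27, 19]
  4 < parent 7 at index 0, swap → [4, 8, 7, 18, 13, 27, 19]
Insert 12:
  append 12 at index 7 → [4, 8, 7, 18, 13, 27, 19, 12]
  12 < parent 18 at index 3, swap → [4, 8, 7, 12, 13, 27, 19, 18]
Insert 10:
  append 10 at index 8 → [4, 8, 7, 12, 13, 27, 19, 18, 10]
  10 < parent 12 at index 3, swap → [4, 8, 7, 10, 13, 27, 19, 18, 12]
Insert 28:
  append 28 at index 9 → [4, 8, 7, 10, 13, 27, 19, 18, 12, 28] (no swap needed)
Insert 11:
  append 11 at index 10 → [4, 8, 7, 10, 13, 27, 19, 18, 12, 28, 11]
  11 < parent 13 at index 4, swap → [4, 8, 7, 10, 11, 27, 19, 18, 12, 28, 13]
Insert 30:
  append 30 at index 11 → [4, 8, 7, 10, 11, 27, 19, 18, 12, 28, 13, 30] (no swap needed)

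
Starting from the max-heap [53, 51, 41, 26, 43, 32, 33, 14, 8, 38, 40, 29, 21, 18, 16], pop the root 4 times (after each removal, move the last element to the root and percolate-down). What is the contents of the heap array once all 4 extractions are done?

extract-max #1 returns 53:
  remove root 53; move last element 16 to root → [16, 51, 41, 26, 43, 32, 33, 14, 8, 38, 40, 29, 21, 18]
  16 vs larger child 51 at index 1, swap → [51, 16, 41, 26, 43, 32, 33, 14, 8, 38, 40, 29, 21, 18]
  16 vs larger child 43 at index 4, swap → [51, 43, 41, 26, 16, 32, 33, 14, 8, 38, 40, 29, 21, 18]
  16 vs larger child 40 at index 10, swap → [51, 43, 41, 26, 40, 32, 33, 14, 8, 38, 16, 29, 21, 18]
extract-max #2 returns 51:
  remove root 51; move last element 18 to root → [18, 43, 41, 26, 40, 32, 33, 14, 8, 38, 16, 29, 21]
  18 vs larger child 43 at index 1, swap → [43, 18, 41, 26, 40, 32, 33, 14, 8, 38, 16, 29, 21]
  18 vs larger child 40 at index 4, swap → [43, 40, 41, 26, 18, 32, 33, 14, 8, 38, 16, 29, 21]
  18 vs larger child 38 at index 9, swap → [43, 40, 41, 26, 38, 32, 33, 14, 8, 18, 16, 29, 21]
extract-max #3 returns 43:
  remove root 43; move last element 21 to root → [21, 40, 41, 26, 38, 32, 33, 14, 8, 18, 16, 29]
  21 vs larger child 41 at index 2, swap → [41, 40, 21, 26, 38, 32, 33, 14, 8, 18, 16, 29]
  21 vs larger child 33 at index 6, swap → [41, 40, 33, 26, 38, 32, 21, 14, 8, 18, 16, 29]
extract-max #4 returns 41:
  remove root 41; move last element 29 to root → [29, 40, 33, 26, 38, 32, 21, 14, 8, 18, 16]
  29 vs larger child 40 at index 1, swap → [40, 29, 33, 26, 38, 32, 21, 14, 8, 18, 16]
  29 vs larger child 38 at index 4, swap → [40, 38, 33, 26, 29, 32, 21, 14, 8, 18, 16]

[40, 38, 33, 26, 29, 32, 21, 14, 8, 18, 16]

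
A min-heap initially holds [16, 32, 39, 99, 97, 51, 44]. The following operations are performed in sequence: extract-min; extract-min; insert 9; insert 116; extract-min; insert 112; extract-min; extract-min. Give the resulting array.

extract-min → returns 16:
  remove root 16; move last element 44 to root → [44, 32, 39, 99, 97, 51]
  44 vs smaller child 32 at index 1, swap → [32, 44, 39, 99, 97, 51]
extract-min → returns 32:
  remove root 32; move last element 51 to root → [51, 44, 39, 99, 97]
  51 vs smaller child 39 at index 2, swap → [39, 44, 51, 99, 97]
insert 9:
  append 9 at index 5 → [39, 44, 51, 99, 97, 9]
  9 < parent 51 at index 2, swap → [39, 44, 9, 99, 97, 51]
  9 < parent 39 at index 0, swap → [9, 44, 39, 99, 97, 51]
insert 116:
  append 116 at index 6 → [9, 44, 39, 99, 97, 51, 116] (no swap needed)
extract-min → returns 9:
  remove root 9; move last element 116 to root → [116, 44, 39, 99, 97, 51]
  116 vs smaller child 39 at index 2, swap → [39, 44, 116, 99, 97, 51]
  116 vs only child 51 at index 5, swap → [39, 44, 51, 99, 97, 116]
insert 112:
  append 112 at index 6 → [39, 44, 51, 99, 97, 116, 112] (no swap needed)
extract-min → returns 39:
  remove root 39; move last element 112 to root → [112, 44, 51, 99, 97, 116]
  112 vs smaller child 44 at index 1, swap → [44, 112, 51, 99, 97, 116]
  112 vs smaller child 97 at index 4, swap → [44, 97, 51, 99, 112, 116]
extract-min → returns 44:
  remove root 44; move last element 116 to root → [116, 97, 51, 99, 112]
  116 vs smaller child 51 at index 2, swap → [51, 97, 116, 99, 112]

[51, 97, 116, 99, 112]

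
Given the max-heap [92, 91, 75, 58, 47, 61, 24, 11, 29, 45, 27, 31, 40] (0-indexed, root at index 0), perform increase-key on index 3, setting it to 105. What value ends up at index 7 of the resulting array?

11

set index 3 from 58 to 105 → [92, 91, 75, 105, 47, 61, 24, 11, 29, 45, 27, 31, 40]
105 > parent 91 at index 1, swap → [92, 105, 75, 91, 47, 61, 24, 11, 29, 45, 27, 31, 40]
105 > parent 92 at index 0, swap → [105, 92, 75, 91, 47, 61, 24, 11, 29, 45, 27, 31, 40]
resulting array: [105, 92, 75, 91, 47, 61, 24, 11, 29, 45, 27, 31, 40]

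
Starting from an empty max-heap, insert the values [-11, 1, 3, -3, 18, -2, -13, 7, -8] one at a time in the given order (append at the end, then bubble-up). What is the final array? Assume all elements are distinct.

[18, 7, 1, 3, -3, -2, -13, -11, -8]

Insert -11:
  append -11 at index 0 → [-11] (no swap needed)
Insert 1:
  append 1 at index 1 → [-11, 1]
  1 > parent -11 at index 0, swap → [1, -11]
Insert 3:
  append 3 at index 2 → [1, -11, 3]
  3 > parent 1 at index 0, swap → [3, -11, 1]
Insert -3:
  append -3 at index 3 → [3, -11, 1, -3]
  -3 > parent -11 at index 1, swap → [3, -3, 1, -11]
Insert 18:
  append 18 at index 4 → [3, -3, 1, -11, 18]
  18 > parent -3 at index 1, swap → [3, 18, 1, -11, -3]
  18 > parent 3 at index 0, swap → [18, 3, 1, -11, -3]
Insert -2:
  append -2 at index 5 → [18, 3, 1, -11, -3, -2] (no swap needed)
Insert -13:
  append -13 at index 6 → [18, 3, 1, -11, -3, -2, -13] (no swap needed)
Insert 7:
  append 7 at index 7 → [18, 3, 1, -11, -3, -2, -13, 7]
  7 > parent -11 at index 3, swap → [18, 3, 1, 7, -3, -2, -13, -11]
  7 > parent 3 at index 1, swap → [18, 7, 1, 3, -3, -2, -13, -11]
Insert -8:
  append -8 at index 8 → [18, 7, 1, 3, -3, -2, -13, -11, -8] (no swap needed)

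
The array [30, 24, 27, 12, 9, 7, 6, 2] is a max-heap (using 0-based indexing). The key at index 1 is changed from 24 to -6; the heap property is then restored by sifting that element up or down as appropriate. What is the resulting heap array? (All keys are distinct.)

[30, 12, 27, 2, 9, 7, 6, -6]

set index 1 from 24 to -6 → [30, -6, 27, 12, 9, 7, 6, 2]
-6 vs larger child 12 at index 3, swap → [30, 12, 27, -6, 9, 7, 6, 2]
-6 vs only child 2 at index 7, swap → [30, 12, 27, 2, 9, 7, 6, -6]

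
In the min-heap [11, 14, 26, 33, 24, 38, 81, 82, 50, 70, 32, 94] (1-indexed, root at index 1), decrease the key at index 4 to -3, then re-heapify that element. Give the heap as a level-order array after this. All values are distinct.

set index 4 from 33 to -3 → [11, 14, 26, -3, 24, 38, 81, 82, 50, 70, 32, 94]
-3 < parent 14 at index 2, swap → [11, -3, 26, 14, 24, 38, 81, 82, 50, 70, 32, 94]
-3 < parent 11 at index 1, swap → [-3, 11, 26, 14, 24, 38, 81, 82, 50, 70, 32, 94]

[-3, 11, 26, 14, 24, 38, 81, 82, 50, 70, 32, 94]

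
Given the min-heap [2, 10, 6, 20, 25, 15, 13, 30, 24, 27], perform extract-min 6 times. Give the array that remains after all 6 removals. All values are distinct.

[24, 25, 27, 30]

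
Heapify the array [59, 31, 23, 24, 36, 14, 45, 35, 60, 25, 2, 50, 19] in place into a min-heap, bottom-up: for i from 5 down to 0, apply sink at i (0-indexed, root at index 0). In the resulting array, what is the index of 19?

sift down from index 5: already satisfies heap property
sift down from index 4:
  36 vs smaller child 2 at index 10, swap → [59, 31, 23, 24, 2, 14, 45, 35, 60, 25, 36, 50, 19]
sift down from index 3: already satisfies heap property
sift down from index 2:
  23 vs smaller child 14 at index 5, swap → [59, 31, 14, 24, 2, 23, 45, 35, 60, 25, 36, 50, 19]
  23 vs smaller child 19 at index 12, swap → [59, 31, 14, 24, 2, 19, 45, 35, 60, 25, 36, 50, 23]
sift down from index 1:
  31 vs smaller child 2 at index 4, swap → [59, 2, 14, 24, 31, 19, 45, 35, 60, 25, 36, 50, 23]
  31 vs smaller child 25 at index 9, swap → [59, 2, 14, 24, 25, 19, 45, 35, 60, 31, 36, 50, 23]
sift down from index 0:
  59 vs smaller child 2 at index 1, swap → [2, 59, 14, 24, 25, 19, 45, 35, 60, 31, 36, 50, 23]
  59 vs smaller child 24 at index 3, swap → [2, 24, 14, 59, 25, 19, 45, 35, 60, 31, 36, 50, 23]
  59 vs smaller child 35 at index 7, swap → [2, 24, 14, 35, 25, 19, 45, 59, 60, 31, 36, 50, 23]
resulting array: [2, 24, 14, 35, 25, 19, 45, 59, 60, 31, 36, 50, 23]

5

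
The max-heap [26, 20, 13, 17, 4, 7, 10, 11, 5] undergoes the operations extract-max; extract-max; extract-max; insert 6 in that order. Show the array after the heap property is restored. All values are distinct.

[13, 11, 10, 5, 4, 7, 6]

extract-max → returns 26:
  remove root 26; move last element 5 to root → [5, 20, 13, 17, 4, 7, 10, 11]
  5 vs larger child 20 at index 1, swap → [20, 5, 13, 17, 4, 7, 10, 11]
  5 vs larger child 17 at index 3, swap → [20, 17, 13, 5, 4, 7, 10, 11]
  5 vs only child 11 at index 7, swap → [20, 17, 13, 11, 4, 7, 10, 5]
extract-max → returns 20:
  remove root 20; move last element 5 to root → [5, 17, 13, 11, 4, 7, 10]
  5 vs larger child 17 at index 1, swap → [17, 5, 13, 11, 4, 7, 10]
  5 vs larger child 11 at index 3, swap → [17, 11, 13, 5, 4, 7, 10]
extract-max → returns 17:
  remove root 17; move last element 10 to root → [10, 11, 13, 5, 4, 7]
  10 vs larger child 13 at index 2, swap → [13, 11, 10, 5, 4, 7]
insert 6:
  append 6 at index 6 → [13, 11, 10, 5, 4, 7, 6] (no swap needed)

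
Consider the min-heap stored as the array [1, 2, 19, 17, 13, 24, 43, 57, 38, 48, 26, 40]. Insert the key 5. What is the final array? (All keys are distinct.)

[1, 2, 5, 17, 13, 19, 43, 57, 38, 48, 26, 40, 24]

append 5 at index 12 → [1, 2, 19, 17, 13, 24, 43, 57, 38, 48, 26, 40, 5]
5 < parent 24 at index 5, swap → [1, 2, 19, 17, 13, 5, 43, 57, 38, 48, 26, 40, 24]
5 < parent 19 at index 2, swap → [1, 2, 5, 17, 13, 19, 43, 57, 38, 48, 26, 40, 24]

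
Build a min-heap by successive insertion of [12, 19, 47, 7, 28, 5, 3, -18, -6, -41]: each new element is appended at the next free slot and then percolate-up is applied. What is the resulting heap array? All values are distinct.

Insert 12:
  append 12 at index 0 → [12] (no swap needed)
Insert 19:
  append 19 at index 1 → [12, 19] (no swap needed)
Insert 47:
  append 47 at index 2 → [12, 19, 47] (no swap needed)
Insert 7:
  append 7 at index 3 → [12, 19, 47, 7]
  7 < parent 19 at index 1, swap → [12, 7, 47, 19]
  7 < parent 12 at index 0, swap → [7, 12, 47, 19]
Insert 28:
  append 28 at index 4 → [7, 12, 47, 19, 28] (no swap needed)
Insert 5:
  append 5 at index 5 → [7, 12, 47, 19, 28, 5]
  5 < parent 47 at index 2, swap → [7, 12, 5, 19, 28, 47]
  5 < parent 7 at index 0, swap → [5, 12, 7, 19, 28, 47]
Insert 3:
  append 3 at index 6 → [5, 12, 7, 19, 28, 47, 3]
  3 < parent 7 at index 2, swap → [5, 12, 3, 19, 28, 47, 7]
  3 < parent 5 at index 0, swap → [3, 12, 5, 19, 28, 47, 7]
Insert -18:
  append -18 at index 7 → [3, 12, 5, 19, 28, 47, 7, -18]
  -18 < parent 19 at index 3, swap → [3, 12, 5, -18, 28, 47, 7, 19]
  -18 < parent 12 at index 1, swap → [3, -18, 5, 12, 28, 47, 7, 19]
  -18 < parent 3 at index 0, swap → [-18, 3, 5, 12, 28, 47, 7, 19]
Insert -6:
  append -6 at index 8 → [-18, 3, 5, 12, 28, 47, 7, 19, -6]
  -6 < parent 12 at index 3, swap → [-18, 3, 5, -6, 28, 47, 7, 19, 12]
  -6 < parent 3 at index 1, swap → [-18, -6, 5, 3, 28, 47, 7, 19, 12]
Insert -41:
  append -41 at index 9 → [-18, -6, 5, 3, 28, 47, 7, 19, 12, -41]
  -41 < parent 28 at index 4, swap → [-18, -6, 5, 3, -41, 47, 7, 19, 12, 28]
  -41 < parent -6 at index 1, swap → [-18, -41, 5, 3, -6, 47, 7, 19, 12, 28]
  -41 < parent -18 at index 0, swap → [-41, -18, 5, 3, -6, 47, 7, 19, 12, 28]

[-41, -18, 5, 3, -6, 47, 7, 19, 12, 28]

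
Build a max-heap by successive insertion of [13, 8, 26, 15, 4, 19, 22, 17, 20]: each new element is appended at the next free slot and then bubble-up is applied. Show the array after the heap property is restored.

[26, 20, 22, 17, 4, 13, 19, 8, 15]

Insert 13:
  append 13 at index 0 → [13] (no swap needed)
Insert 8:
  append 8 at index 1 → [13, 8] (no swap needed)
Insert 26:
  append 26 at index 2 → [13, 8, 26]
  26 > parent 13 at index 0, swap → [26, 8, 13]
Insert 15:
  append 15 at index 3 → [26, 8, 13, 15]
  15 > parent 8 at index 1, swap → [26, 15, 13, 8]
Insert 4:
  append 4 at index 4 → [26, 15, 13, 8, 4] (no swap needed)
Insert 19:
  append 19 at index 5 → [26, 15, 13, 8, 4, 19]
  19 > parent 13 at index 2, swap → [26, 15, 19, 8, 4, 13]
Insert 22:
  append 22 at index 6 → [26, 15, 19, 8, 4, 13, 22]
  22 > parent 19 at index 2, swap → [26, 15, 22, 8, 4, 13, 19]
Insert 17:
  append 17 at index 7 → [26, 15, 22, 8, 4, 13, 19, 17]
  17 > parent 8 at index 3, swap → [26, 15, 22, 17, 4, 13, 19, 8]
  17 > parent 15 at index 1, swap → [26, 17, 22, 15, 4, 13, 19, 8]
Insert 20:
  append 20 at index 8 → [26, 17, 22, 15, 4, 13, 19, 8, 20]
  20 > parent 15 at index 3, swap → [26, 17, 22, 20, 4, 13, 19, 8, 15]
  20 > parent 17 at index 1, swap → [26, 20, 22, 17, 4, 13, 19, 8, 15]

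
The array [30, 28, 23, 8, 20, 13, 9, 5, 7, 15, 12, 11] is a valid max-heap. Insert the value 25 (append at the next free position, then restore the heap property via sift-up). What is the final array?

[30, 28, 25, 8, 20, 23, 9, 5, 7, 15, 12, 11, 13]

append 25 at index 12 → [30, 28, 23, 8, 20, 13, 9, 5, 7, 15, 12, 11, 25]
25 > parent 13 at index 5, swap → [30, 28, 23, 8, 20, 25, 9, 5, 7, 15, 12, 11, 13]
25 > parent 23 at index 2, swap → [30, 28, 25, 8, 20, 23, 9, 5, 7, 15, 12, 11, 13]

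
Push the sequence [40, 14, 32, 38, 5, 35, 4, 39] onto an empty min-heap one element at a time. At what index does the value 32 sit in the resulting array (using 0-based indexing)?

6

Insert 40:
  append 40 at index 0 → [40] (no swap needed)
Insert 14:
  append 14 at index 1 → [40, 14]
  14 < parent 40 at index 0, swap → [14, 40]
Insert 32:
  append 32 at index 2 → [14, 40, 32] (no swap needed)
Insert 38:
  append 38 at index 3 → [14, 40, 32, 38]
  38 < parent 40 at index 1, swap → [14, 38, 32, 40]
Insert 5:
  append 5 at index 4 → [14, 38, 32, 40, 5]
  5 < parent 38 at index 1, swap → [14, 5, 32, 40, 38]
  5 < parent 14 at index 0, swap → [5, 14, 32, 40, 38]
Insert 35:
  append 35 at index 5 → [5, 14, 32, 40, 38, 35] (no swap needed)
Insert 4:
  append 4 at index 6 → [5, 14, 32, 40, 38, 35, 4]
  4 < parent 32 at index 2, swap → [5, 14, 4, 40, 38, 35, 32]
  4 < parent 5 at index 0, swap → [4, 14, 5, 40, 38, 35, 32]
Insert 39:
  append 39 at index 7 → [4, 14, 5, 40, 38, 35, 32, 39]
  39 < parent 40 at index 3, swap → [4, 14, 5, 39, 38, 35, 32, 40]
resulting array: [4, 14, 5, 39, 38, 35, 32, 40]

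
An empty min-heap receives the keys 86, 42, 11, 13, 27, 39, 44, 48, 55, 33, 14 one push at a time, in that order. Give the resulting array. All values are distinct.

[11, 13, 39, 48, 14, 42, 44, 86, 55, 33, 27]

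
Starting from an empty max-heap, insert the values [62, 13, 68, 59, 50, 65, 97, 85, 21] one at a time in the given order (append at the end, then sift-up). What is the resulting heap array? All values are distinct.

[97, 85, 68, 59, 50, 62, 65, 13, 21]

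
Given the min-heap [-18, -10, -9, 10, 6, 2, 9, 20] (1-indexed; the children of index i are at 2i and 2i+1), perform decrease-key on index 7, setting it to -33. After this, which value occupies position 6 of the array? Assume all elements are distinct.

2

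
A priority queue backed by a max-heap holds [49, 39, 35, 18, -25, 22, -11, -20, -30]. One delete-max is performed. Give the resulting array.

[39, 18, 35, -20, -25, 22, -11, -30]

remove root 49; move last element -30 to root → [-30, 39, 35, 18, -25, 22, -11, -20]
-30 vs larger child 39 at index 1, swap → [39, -30, 35, 18, -25, 22, -11, -20]
-30 vs larger child 18 at index 3, swap → [39, 18, 35, -30, -25, 22, -11, -20]
-30 vs only child -20 at index 7, swap → [39, 18, 35, -20, -25, 22, -11, -30]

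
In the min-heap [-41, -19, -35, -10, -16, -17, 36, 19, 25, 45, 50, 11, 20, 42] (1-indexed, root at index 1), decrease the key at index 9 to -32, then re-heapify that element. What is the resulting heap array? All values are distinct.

[-41, -32, -35, -19, -16, -17, 36, 19, -10, 45, 50, 11, 20, 42]

set index 9 from 25 to -32 → [-41, -19, -35, -10, -16, -17, 36, 19, -32, 45, 50, 11, 20, 42]
-32 < parent -10 at index 4, swap → [-41, -19, -35, -32, -16, -17, 36, 19, -10, 45, 50, 11, 20, 42]
-32 < parent -19 at index 2, swap → [-41, -32, -35, -19, -16, -17, 36, 19, -10, 45, 50, 11, 20, 42]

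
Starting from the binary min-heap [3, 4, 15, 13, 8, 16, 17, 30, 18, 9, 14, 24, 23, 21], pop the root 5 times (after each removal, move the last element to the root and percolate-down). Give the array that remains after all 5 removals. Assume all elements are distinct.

[14, 18, 15, 23, 21, 16, 17, 30, 24]

extract-min #1 returns 3:
  remove root 3; move last element 21 to root → [21, 4, 15, 13, 8, 16, 17, 30, 18, 9, 14, 24, 23]
  21 vs smaller child 4 at index 1, swap → [4, 21, 15, 13, 8, 16, 17, 30, 18, 9, 14, 24, 23]
  21 vs smaller child 8 at index 4, swap → [4, 8, 15, 13, 21, 16, 17, 30, 18, 9, 14, 24, 23]
  21 vs smaller child 9 at index 9, swap → [4, 8, 15, 13, 9, 16, 17, 30, 18, 21, 14, 24, 23]
extract-min #2 returns 4:
  remove root 4; move last element 23 to root → [23, 8, 15, 13, 9, 16, 17, 30, 18, 21, 14, 24]
  23 vs smaller child 8 at index 1, swap → [8, 23, 15, 13, 9, 16, 17, 30, 18, 21, 14, 24]
  23 vs smaller child 9 at index 4, swap → [8, 9, 15, 13, 23, 16, 17, 30, 18, 21, 14, 24]
  23 vs smaller child 14 at index 10, swap → [8, 9, 15, 13, 14, 16, 17, 30, 18, 21, 23, 24]
extract-min #3 returns 8:
  remove root 8; move last element 24 to root → [24, 9, 15, 13, 14, 16, 17, 30, 18, 21, 23]
  24 vs smaller child 9 at index 1, swap → [9, 24, 15, 13, 14, 16, 17, 30, 18, 21, 23]
  24 vs smaller child 13 at index 3, swap → [9, 13, 15, 24, 14, 16, 17, 30, 18, 21, 23]
  24 vs smaller child 18 at index 8, swap → [9, 13, 15, 18, 14, 16, 17, 30, 24, 21, 23]
extract-min #4 returns 9:
  remove root 9; move last element 23 to root → [23, 13, 15, 18, 14, 16, 17, 30, 24, 21]
  23 vs smaller child 13 at index 1, swap → [13, 23, 15, 18, 14, 16, 17, 30, 24, 21]
  23 vs smaller child 14 at index 4, swap → [13, 14, 15, 18, 23, 16, 17, 30, 24, 21]
  23 vs only child 21 at index 9, swap → [13, 14, 15, 18, 21, 16, 17, 30, 24, 23]
extract-min #5 returns 13:
  remove root 13; move last element 23 to root → [23, 14, 15, 18, 21, 16, 17, 30, 24]
  23 vs smaller child 14 at index 1, swap → [14, 23, 15, 18, 21, 16, 17, 30, 24]
  23 vs smaller child 18 at index 3, swap → [14, 18, 15, 23, 21, 16, 17, 30, 24]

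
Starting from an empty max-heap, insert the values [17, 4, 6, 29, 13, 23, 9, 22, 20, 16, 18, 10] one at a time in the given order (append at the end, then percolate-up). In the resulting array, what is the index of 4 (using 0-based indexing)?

7

Insert 17:
  append 17 at index 0 → [17] (no swap needed)
Insert 4:
  append 4 at index 1 → [17, 4] (no swap needed)
Insert 6:
  append 6 at index 2 → [17, 4, 6] (no swap needed)
Insert 29:
  append 29 at index 3 → [17, 4, 6, 29]
  29 > parent 4 at index 1, swap → [17, 29, 6, 4]
  29 > parent 17 at index 0, swap → [29, 17, 6, 4]
Insert 13:
  append 13 at index 4 → [29, 17, 6, 4, 13] (no swap needed)
Insert 23:
  append 23 at index 5 → [29, 17, 6, 4, 13, 23]
  23 > parent 6 at index 2, swap → [29, 17, 23, 4, 13, 6]
Insert 9:
  append 9 at index 6 → [29, 17, 23, 4, 13, 6, 9] (no swap needed)
Insert 22:
  append 22 at index 7 → [29, 17, 23, 4, 13, 6, 9, 22]
  22 > parent 4 at index 3, swap → [29, 17, 23, 22, 13, 6, 9, 4]
  22 > parent 17 at index 1, swap → [29, 22, 23, 17, 13, 6, 9, 4]
Insert 20:
  append 20 at index 8 → [29, 22, 23, 17, 13, 6, 9, 4, 20]
  20 > parent 17 at index 3, swap → [29, 22, 23, 20, 13, 6, 9, 4, 17]
Insert 16:
  append 16 at index 9 → [29, 22, 23, 20, 13, 6, 9, 4, 17, 16]
  16 > parent 13 at index 4, swap → [29, 22, 23, 20, 16, 6, 9, 4, 17, 13]
Insert 18:
  append 18 at index 10 → [29, 22, 23, 20, 16, 6, 9, 4, 17, 13, 18]
  18 > parent 16 at index 4, swap → [29, 22, 23, 20, 18, 6, 9, 4, 17, 13, 16]
Insert 10:
  append 10 at index 11 → [29, 22, 23, 20, 18, 6, 9, 4, 17, 13, 16, 10]
  10 > parent 6 at index 5, swap → [29, 22, 23, 20, 18, 10, 9, 4, 17, 13, 16, 6]
resulting array: [29, 22, 23, 20, 18, 10, 9, 4, 17, 13, 16, 6]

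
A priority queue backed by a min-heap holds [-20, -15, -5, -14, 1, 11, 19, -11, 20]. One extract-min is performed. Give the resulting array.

[-15, -14, -5, -11, 1, 11, 19, 20]

remove root -20; move last element 20 to root → [20, -15, -5, -14, 1, 11, 19, -11]
20 vs smaller child -15 at index 1, swap → [-15, 20, -5, -14, 1, 11, 19, -11]
20 vs smaller child -14 at index 3, swap → [-15, -14, -5, 20, 1, 11, 19, -11]
20 vs only child -11 at index 7, swap → [-15, -14, -5, -11, 1, 11, 19, 20]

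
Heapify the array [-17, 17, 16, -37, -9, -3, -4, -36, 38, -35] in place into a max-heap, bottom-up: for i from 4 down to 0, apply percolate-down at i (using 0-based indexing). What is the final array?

[38, 17, 16, -17, -9, -3, -4, -36, -37, -35]

sift down from index 4: already satisfies heap property
sift down from index 3:
  -37 vs larger child 38 at index 8, swap → [-17, 17, 16, 38, -9, -3, -4, -36, -37, -35]
sift down from index 2: already satisfies heap property
sift down from index 1:
  17 vs larger child 38 at index 3, swap → [-17, 38, 16, 17, -9, -3, -4, -36, -37, -35]
sift down from index 0:
  -17 vs larger child 38 at index 1, swap → [38, -17, 16, 17, -9, -3, -4, -36, -37, -35]
  -17 vs larger child 17 at index 3, swap → [38, 17, 16, -17, -9, -3, -4, -36, -37, -35]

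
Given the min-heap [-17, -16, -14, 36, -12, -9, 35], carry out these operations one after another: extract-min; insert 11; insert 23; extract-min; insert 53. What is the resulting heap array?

[-14, -12, -9, 23, 35, 36, 11, 53]

extract-min → returns -17:
  remove root -17; move last element 35 to root → [35, -16, -14, 36, -12, -9]
  35 vs smaller child -16 at index 1, swap → [-16, 35, -14, 36, -12, -9]
  35 vs smaller child -12 at index 4, swap → [-16, -12, -14, 36, 35, -9]
insert 11:
  append 11 at index 6 → [-16, -12, -14, 36, 35, -9, 11] (no swap needed)
insert 23:
  append 23 at index 7 → [-16, -12, -14, 36, 35, -9, 11, 23]
  23 < parent 36 at index 3, swap → [-16, -12, -14, 23, 35, -9, 11, 36]
extract-min → returns -16:
  remove root -16; move last element 36 to root → [36, -12, -14, 23, 35, -9, 11]
  36 vs smaller child -14 at index 2, swap → [-14, -12, 36, 23, 35, -9, 11]
  36 vs smaller child -9 at index 5, swap → [-14, -12, -9, 23, 35, 36, 11]
insert 53:
  append 53 at index 7 → [-14, -12, -9, 23, 35, 36, 11, 53] (no swap needed)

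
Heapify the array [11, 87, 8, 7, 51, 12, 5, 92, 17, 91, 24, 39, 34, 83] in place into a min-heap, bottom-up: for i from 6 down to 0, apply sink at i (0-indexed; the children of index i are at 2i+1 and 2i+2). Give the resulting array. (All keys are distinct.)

sift down from index 6: already satisfies heap property
sift down from index 5: already satisfies heap property
sift down from index 4:
  51 vs smaller child 24 at index 10, swap → [11, 87, 8, 7, 24, 12, 5, 92, 17, 91, 51, 39, 34, 83]
sift down from index 3: already satisfies heap property
sift down from index 2:
  8 vs smaller child 5 at index 6, swap → [11, 87, 5, 7, 24, 12, 8, 92, 17, 91, 51, 39, 34, 83]
sift down from index 1:
  87 vs smaller child 7 at index 3, swap → [11, 7, 5, 87, 24, 12, 8, 92, 17, 91, 51, 39, 34, 83]
  87 vs smaller child 17 at index 8, swap → [11, 7, 5, 17, 24, 12, 8, 92, 87, 91, 51, 39, 34, 83]
sift down from index 0:
  11 vs smaller child 5 at index 2, swap → [5, 7, 11, 17, 24, 12, 8, 92, 87, 91, 51, 39, 34, 83]
  11 vs smaller child 8 at index 6, swap → [5, 7, 8, 17, 24, 12, 11, 92, 87, 91, 51, 39, 34, 83]

[5, 7, 8, 17, 24, 12, 11, 92, 87, 91, 51, 39, 34, 83]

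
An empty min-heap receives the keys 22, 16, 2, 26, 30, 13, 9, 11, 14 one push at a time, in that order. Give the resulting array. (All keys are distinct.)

Insert 22:
  append 22 at index 0 → [22] (no swap needed)
Insert 16:
  append 16 at index 1 → [22, 16]
  16 < parent 22 at index 0, swap → [16, 22]
Insert 2:
  append 2 at index 2 → [16, 22, 2]
  2 < parent 16 at index 0, swap → [2, 22, 16]
Insert 26:
  append 26 at index 3 → [2, 22, 16, 26] (no swap needed)
Insert 30:
  append 30 at index 4 → [2, 22, 16, 26, 30] (no swap needed)
Insert 13:
  append 13 at index 5 → [2, 22, 16, 26, 30, 13]
  13 < parent 16 at index 2, swap → [2, 22, 13, 26, 30, 16]
Insert 9:
  append 9 at index 6 → [2, 22, 13, 26, 30, 16, 9]
  9 < parent 13 at index 2, swap → [2, 22, 9, 26, 30, 16, 13]
Insert 11:
  append 11 at index 7 → [2, 22, 9, 26, 30, 16, 13, 11]
  11 < parent 26 at index 3, swap → [2, 22, 9, 11, 30, 16, 13, 26]
  11 < parent 22 at index 1, swap → [2, 11, 9, 22, 30, 16, 13, 26]
Insert 14:
  append 14 at index 8 → [2, 11, 9, 22, 30, 16, 13, 26, 14]
  14 < parent 22 at index 3, swap → [2, 11, 9, 14, 30, 16, 13, 26, 22]

[2, 11, 9, 14, 30, 16, 13, 26, 22]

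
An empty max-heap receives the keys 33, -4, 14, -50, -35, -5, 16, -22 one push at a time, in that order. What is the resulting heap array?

[33, -4, 16, -22, -35, -5, 14, -50]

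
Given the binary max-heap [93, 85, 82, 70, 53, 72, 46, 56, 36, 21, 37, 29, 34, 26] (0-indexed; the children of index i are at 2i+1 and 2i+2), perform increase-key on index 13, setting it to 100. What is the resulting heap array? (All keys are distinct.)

[100, 85, 93, 70, 53, 72, 82, 56, 36, 21, 37, 29, 34, 46]

set index 13 from 26 to 100 → [93, 85, 82, 70, 53, 72, 46, 56, 36, 21, 37, 29, 34, 100]
100 > parent 46 at index 6, swap → [93, 85, 82, 70, 53, 72, 100, 56, 36, 21, 37, 29, 34, 46]
100 > parent 82 at index 2, swap → [93, 85, 100, 70, 53, 72, 82, 56, 36, 21, 37, 29, 34, 46]
100 > parent 93 at index 0, swap → [100, 85, 93, 70, 53, 72, 82, 56, 36, 21, 37, 29, 34, 46]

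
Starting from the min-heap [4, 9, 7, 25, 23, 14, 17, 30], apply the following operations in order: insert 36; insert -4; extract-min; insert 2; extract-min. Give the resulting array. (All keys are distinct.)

insert 36:
  append 36 at index 8 → [4, 9, 7, 25, 23, 14, 17, 30, 36] (no swap needed)
insert -4:
  append -4 at index 9 → [4, 9, 7, 25, 23, 14, 17, 30, 36, -4]
  -4 < parent 23 at index 4, swap → [4, 9, 7, 25, -4, 14, 17, 30, 36, 23]
  -4 < parent 9 at index 1, swap → [4, -4, 7, 25, 9, 14, 17, 30, 36, 23]
  -4 < parent 4 at index 0, swap → [-4, 4, 7, 25, 9, 14, 17, 30, 36, 23]
extract-min → returns -4:
  remove root -4; move last element 23 to root → [23, 4, 7, 25, 9, 14, 17, 30, 36]
  23 vs smaller child 4 at index 1, swap → [4, 23, 7, 25, 9, 14, 17, 30, 36]
  23 vs smaller child 9 at index 4, swap → [4, 9, 7, 25, 23, 14, 17, 30, 36]
insert 2:
  append 2 at index 9 → [4, 9, 7, 25, 23, 14, 17, 30, 36, 2]
  2 < parent 23 at index 4, swap → [4, 9, 7, 25, 2, 14, 17, 30, 36, 23]
  2 < parent 9 at index 1, swap → [4, 2, 7, 25, 9, 14, 17, 30, 36, 23]
  2 < parent 4 at index 0, swap → [2, 4, 7, 25, 9, 14, 17, 30, 36, 23]
extract-min → returns 2:
  remove root 2; move last element 23 to root → [23, 4, 7, 25, 9, 14, 17, 30, 36]
  23 vs smaller child 4 at index 1, swap → [4, 23, 7, 25, 9, 14, 17, 30, 36]
  23 vs smaller child 9 at index 4, swap → [4, 9, 7, 25, 23, 14, 17, 30, 36]

[4, 9, 7, 25, 23, 14, 17, 30, 36]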